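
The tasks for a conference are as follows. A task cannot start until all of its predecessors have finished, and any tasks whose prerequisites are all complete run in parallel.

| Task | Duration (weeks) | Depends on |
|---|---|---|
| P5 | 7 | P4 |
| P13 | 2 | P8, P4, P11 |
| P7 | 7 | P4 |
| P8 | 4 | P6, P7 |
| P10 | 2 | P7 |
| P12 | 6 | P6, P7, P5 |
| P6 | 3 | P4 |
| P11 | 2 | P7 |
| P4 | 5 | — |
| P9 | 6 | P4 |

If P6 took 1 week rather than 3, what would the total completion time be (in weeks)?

Actual critical path: P4→P5→P12 = 5+7+6 = 18 ⇒ 18 weeks.
P6 is off the critical path — its longest chain is 14 weeks, giving 4 of slack.
The critical path is still P4→P5→P12; finish is now 18 weeks.

18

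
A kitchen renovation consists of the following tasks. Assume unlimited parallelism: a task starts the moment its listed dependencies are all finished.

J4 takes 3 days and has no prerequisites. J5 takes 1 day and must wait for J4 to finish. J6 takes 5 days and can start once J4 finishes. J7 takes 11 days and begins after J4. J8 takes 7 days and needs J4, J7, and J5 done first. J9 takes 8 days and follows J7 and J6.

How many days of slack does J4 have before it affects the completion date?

0

The longest chain is J4→J7→J9 = 3+11+8 = 22; overall finish 22 days.
J4 finishes as early as 3 and must finish by 3.
Float = 22 − 22 = 0.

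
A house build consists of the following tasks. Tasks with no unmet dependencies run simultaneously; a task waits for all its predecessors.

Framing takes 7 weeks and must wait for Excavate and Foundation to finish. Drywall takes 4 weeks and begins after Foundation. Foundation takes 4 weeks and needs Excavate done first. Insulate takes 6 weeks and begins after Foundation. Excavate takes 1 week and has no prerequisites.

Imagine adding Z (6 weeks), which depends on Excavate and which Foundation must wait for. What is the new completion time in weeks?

18

Originally the schedule takes 12 weeks.
With Z inserted, Foundation now waits for max(Excavate, Z).
New critical path: Excavate→Z→Foundation→Framing = 1+6+4+7 = 18 ⇒ 18 weeks.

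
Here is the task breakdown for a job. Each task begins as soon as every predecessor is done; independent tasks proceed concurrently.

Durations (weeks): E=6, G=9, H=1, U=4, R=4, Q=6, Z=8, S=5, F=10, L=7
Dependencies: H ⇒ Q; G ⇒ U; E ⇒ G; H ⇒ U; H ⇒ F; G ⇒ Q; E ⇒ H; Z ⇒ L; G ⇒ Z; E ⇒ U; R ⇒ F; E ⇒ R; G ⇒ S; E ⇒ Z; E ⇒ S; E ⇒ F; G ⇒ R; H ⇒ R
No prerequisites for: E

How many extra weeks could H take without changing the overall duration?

Critical path: E→G→Z→L = 6+9+8+7 = 30, so the finish is 30 weeks.
The longest chain containing H totals 21 weeks.
Slack of H = 15 − 6 = 9 weeks.

9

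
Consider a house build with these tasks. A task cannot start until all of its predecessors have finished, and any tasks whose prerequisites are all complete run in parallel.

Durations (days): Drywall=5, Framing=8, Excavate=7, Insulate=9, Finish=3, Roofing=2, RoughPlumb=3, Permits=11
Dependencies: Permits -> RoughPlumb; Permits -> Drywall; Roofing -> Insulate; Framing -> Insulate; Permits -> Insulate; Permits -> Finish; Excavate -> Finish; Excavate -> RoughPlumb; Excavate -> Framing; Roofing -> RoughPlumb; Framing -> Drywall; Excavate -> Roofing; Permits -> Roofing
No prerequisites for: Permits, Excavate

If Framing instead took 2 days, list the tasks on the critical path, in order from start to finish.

Permits, Roofing, Insulate

Critical path before the change: Excavate→Framing→Insulate = 7+8+9 = 24 giving 24 days.
Framing is on the critical path; changing it to 2 makes that path 18 days.
Now Permits→Roofing→Insulate = 11+2+9 = 22 is longest, so the finish becomes 22 days.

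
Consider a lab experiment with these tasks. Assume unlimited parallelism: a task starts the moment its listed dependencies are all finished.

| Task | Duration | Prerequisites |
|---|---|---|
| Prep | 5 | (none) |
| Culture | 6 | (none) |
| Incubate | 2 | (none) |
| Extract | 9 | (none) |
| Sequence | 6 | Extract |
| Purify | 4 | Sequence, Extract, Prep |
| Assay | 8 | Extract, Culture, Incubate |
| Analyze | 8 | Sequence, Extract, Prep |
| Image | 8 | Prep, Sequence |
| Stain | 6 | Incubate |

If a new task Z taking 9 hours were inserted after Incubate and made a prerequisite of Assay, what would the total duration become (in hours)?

23

Originally the schedule takes 23 hours.
With Z inserted, Assay now waits for max(Extract, Culture, Incubate, Z).
New critical path: Extract→Sequence→Analyze = 9+6+8 = 23 ⇒ 23 hours.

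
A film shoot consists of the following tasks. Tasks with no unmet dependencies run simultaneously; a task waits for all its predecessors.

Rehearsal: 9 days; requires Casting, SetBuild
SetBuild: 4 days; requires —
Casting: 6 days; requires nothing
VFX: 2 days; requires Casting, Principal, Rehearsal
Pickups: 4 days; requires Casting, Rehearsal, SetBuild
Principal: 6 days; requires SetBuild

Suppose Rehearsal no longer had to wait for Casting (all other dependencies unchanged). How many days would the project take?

17

With the dependency in place, Casting→Rehearsal→Pickups = 6+9+4 = 19 sets the finish at 19 days.
Without Casting→Rehearsal, Rehearsal's earliest start moves from 6 to 4.
The longest chain is now SetBuild→Rehearsal→Pickups = 4+9+4 = 17, so the project takes 17 days.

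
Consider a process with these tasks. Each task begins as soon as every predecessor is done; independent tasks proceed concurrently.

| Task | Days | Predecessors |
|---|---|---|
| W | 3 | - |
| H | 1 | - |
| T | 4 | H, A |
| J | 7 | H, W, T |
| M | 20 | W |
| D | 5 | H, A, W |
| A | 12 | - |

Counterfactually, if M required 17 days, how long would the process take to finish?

23

Critical path before the change: W→M = 3+20 = 23 giving 23 days.
Since M is critical, the -3 change carries straight to that chain (now 20 days).
Now A→T→J = 12+4+7 = 23 is longest, so the finish becomes 23 days.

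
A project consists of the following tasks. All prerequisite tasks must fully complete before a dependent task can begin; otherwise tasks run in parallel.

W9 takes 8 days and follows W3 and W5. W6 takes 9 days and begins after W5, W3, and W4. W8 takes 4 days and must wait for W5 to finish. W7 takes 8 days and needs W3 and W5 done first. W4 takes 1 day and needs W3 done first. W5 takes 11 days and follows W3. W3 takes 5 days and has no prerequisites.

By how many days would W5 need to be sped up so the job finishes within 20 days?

5

Current finish: 25 days; target: 20.
W5 is on every critical path, so each day cut from W5 cuts the finish by one (this holds down to a finish of 15).
Need 25 − 20 = 5 days off W5 → W5 becomes 6 days, finish becomes 20.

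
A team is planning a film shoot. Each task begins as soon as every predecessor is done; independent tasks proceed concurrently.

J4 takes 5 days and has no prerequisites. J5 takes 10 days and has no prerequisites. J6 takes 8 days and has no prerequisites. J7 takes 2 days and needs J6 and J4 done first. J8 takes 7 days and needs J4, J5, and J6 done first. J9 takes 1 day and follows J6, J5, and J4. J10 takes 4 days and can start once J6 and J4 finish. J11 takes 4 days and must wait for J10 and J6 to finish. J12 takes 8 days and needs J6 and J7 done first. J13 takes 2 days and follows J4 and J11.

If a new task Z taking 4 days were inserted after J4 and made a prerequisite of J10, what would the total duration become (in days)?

19

Originally the project takes 18 days.
With Z inserted, J10 now waits for max(J6, J4, Z).
New critical path: J4→Z→J10→J11→J13 = 5+4+4+4+2 = 19 ⇒ 19 days.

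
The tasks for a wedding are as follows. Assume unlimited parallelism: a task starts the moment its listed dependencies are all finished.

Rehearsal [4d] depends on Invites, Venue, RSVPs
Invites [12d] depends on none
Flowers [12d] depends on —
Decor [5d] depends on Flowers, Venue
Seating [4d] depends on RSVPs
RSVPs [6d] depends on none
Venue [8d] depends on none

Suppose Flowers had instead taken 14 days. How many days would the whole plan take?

19

As given, the longest chain is Flowers→Decor = 12+5 = 17, so the finish is 17 days.
Flowers lies on that path, so at 14 days the path becomes 19 days.
That remains the longest chain; total 19 days.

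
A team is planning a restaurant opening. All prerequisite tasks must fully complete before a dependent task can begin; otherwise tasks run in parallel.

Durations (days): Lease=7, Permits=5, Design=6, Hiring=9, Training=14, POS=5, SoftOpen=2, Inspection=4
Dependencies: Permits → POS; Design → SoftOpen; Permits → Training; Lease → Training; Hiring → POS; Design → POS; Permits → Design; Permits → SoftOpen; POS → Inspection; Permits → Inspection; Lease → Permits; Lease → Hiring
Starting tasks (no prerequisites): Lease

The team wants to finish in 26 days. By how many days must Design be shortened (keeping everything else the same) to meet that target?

Current finish: 27 days; target: 26.
Design is on every critical path, so each day cut from Design cuts the finish by one (this holds down to a finish of 26).
Need 27 − 26 = 1 day off Design → Design becomes 5 days, finish becomes 26.

1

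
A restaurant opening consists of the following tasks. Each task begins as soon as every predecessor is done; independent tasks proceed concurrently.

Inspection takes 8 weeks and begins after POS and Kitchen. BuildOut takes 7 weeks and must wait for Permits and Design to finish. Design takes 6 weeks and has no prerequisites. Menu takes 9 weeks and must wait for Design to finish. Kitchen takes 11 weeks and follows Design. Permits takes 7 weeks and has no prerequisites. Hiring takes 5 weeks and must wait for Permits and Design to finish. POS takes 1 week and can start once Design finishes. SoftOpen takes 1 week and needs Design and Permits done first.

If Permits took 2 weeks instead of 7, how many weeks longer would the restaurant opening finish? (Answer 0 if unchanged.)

Critical path before the change: Design→Kitchen→Inspection = 6+11+8 = 25 giving 25 weeks.
Permits is off the critical path — its longest chain is 14 weeks, giving 11 of slack.
The critical path is still Design→Kitchen→Inspection; finish is now 25 weeks.
Change in finish: 25 − 25 = +0 weeks.

0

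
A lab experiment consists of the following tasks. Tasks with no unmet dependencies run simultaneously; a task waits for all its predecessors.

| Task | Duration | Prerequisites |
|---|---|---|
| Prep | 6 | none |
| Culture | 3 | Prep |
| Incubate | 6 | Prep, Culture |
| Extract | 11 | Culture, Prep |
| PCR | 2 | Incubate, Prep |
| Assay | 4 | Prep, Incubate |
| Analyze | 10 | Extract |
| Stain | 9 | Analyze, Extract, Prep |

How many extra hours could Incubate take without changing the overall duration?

20

Prep→Culture→Extract→Analyze→Stain = 6+3+11+10+9 = 39 sets the makespan at 39 hours.
The longest chain containing Incubate totals 19 hours.
Slack of Incubate = 29 − 9 = 20 hours.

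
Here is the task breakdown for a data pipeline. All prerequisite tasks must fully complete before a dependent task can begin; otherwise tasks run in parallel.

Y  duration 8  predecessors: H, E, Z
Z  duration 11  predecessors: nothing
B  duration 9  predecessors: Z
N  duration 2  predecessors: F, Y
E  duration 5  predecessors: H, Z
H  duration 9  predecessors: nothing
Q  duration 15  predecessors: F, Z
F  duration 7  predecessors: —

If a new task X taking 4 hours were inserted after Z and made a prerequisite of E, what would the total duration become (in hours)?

30

Originally the plan takes 26 hours.
With X inserted, E now waits for max(H, Z, X).
New critical path: Z→X→E→Y→N = 11+4+5+8+2 = 30 ⇒ 30 hours.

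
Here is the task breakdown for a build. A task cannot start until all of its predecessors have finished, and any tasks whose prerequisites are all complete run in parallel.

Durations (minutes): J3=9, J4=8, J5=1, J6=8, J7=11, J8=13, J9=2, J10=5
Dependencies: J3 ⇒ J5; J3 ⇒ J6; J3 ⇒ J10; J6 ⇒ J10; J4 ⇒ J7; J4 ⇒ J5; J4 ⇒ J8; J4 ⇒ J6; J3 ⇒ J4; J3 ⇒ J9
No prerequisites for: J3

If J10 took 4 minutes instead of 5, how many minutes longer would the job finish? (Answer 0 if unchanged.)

0

As given, the longest chain is J3→J4→J6→J10 = 9+8+8+5 = 30, so the finish is 30 minutes.
J10 lies on that path, so at 4 minutes the path becomes 29 minutes.
The binding chain switches to J3→J4→J8 = 9+8+13 = 30; finish 30 minutes.
Change in finish: 30 − 30 = +0 minutes.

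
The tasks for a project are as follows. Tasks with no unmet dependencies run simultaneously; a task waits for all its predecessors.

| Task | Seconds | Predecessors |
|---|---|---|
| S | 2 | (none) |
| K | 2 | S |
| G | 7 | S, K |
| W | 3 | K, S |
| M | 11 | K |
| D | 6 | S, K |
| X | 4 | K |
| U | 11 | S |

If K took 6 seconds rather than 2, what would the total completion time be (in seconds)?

As given, the longest chain is S→K→M = 2+2+11 = 15, so the finish is 15 seconds.
K is on the critical path; changing it to 6 makes that path 19 seconds.
No other chain overtakes it, so the finish is 19 seconds.

19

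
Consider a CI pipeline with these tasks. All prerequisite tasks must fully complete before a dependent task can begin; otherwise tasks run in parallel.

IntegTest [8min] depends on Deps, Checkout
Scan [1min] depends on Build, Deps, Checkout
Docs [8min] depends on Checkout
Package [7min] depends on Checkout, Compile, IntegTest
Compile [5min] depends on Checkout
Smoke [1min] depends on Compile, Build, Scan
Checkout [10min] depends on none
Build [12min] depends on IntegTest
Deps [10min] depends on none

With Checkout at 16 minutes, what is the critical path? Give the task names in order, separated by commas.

The binding path is Checkout→IntegTest→Build→Scan→Smoke = 10+8+12+1+1 = 32; finish at 32 minutes.
Checkout is on the critical path; changing it to 16 makes that path 38 minutes.
The critical path is still Checkout→IntegTest→Build→Scan→Smoke; finish is now 38 minutes.

Checkout, IntegTest, Build, Scan, Smoke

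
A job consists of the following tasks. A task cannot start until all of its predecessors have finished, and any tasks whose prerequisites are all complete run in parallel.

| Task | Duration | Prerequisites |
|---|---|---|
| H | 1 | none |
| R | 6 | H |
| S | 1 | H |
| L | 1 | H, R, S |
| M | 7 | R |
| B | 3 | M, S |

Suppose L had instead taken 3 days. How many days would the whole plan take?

17

Critical path before the change: H→R→M→B = 1+6+7+3 = 17 giving 17 days.
L has 9 days of float (longest path through it is 8).
That remains the longest chain; total 17 days.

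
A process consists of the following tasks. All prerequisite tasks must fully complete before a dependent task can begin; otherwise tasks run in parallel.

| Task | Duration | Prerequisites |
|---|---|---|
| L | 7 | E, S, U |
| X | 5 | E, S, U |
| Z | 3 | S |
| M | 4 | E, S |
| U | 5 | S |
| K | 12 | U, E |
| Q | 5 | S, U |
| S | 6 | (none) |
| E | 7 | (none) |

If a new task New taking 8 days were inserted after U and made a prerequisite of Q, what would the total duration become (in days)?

Originally the job takes 23 days.
With New inserted, Q now waits for max(S, U, New).
New critical path: S→U→New→Q = 6+5+8+5 = 24 ⇒ 24 days.

24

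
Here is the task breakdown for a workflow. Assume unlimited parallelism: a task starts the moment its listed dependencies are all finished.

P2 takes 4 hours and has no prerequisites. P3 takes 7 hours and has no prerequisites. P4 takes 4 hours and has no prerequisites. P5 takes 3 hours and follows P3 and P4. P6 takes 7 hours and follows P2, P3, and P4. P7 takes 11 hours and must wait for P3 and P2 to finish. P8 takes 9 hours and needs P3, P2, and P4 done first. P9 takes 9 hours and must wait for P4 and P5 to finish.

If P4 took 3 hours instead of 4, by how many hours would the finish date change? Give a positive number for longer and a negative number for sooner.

As given, the longest chain is P3→P5→P9 = 7+3+9 = 19, so the finish is 19 hours.
P4 has 3 hours of float (longest path through it is 16).
That remains the longest chain; total 19 hours.
Change in finish: 19 − 19 = +0 hours.

0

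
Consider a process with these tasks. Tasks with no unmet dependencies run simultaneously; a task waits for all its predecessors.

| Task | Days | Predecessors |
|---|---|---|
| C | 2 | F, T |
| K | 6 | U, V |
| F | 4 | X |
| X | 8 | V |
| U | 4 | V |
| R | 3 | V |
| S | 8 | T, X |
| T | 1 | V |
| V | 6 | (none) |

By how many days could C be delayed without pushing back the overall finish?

2

Critical path: V→X→S = 6+8+8 = 22, so the finish is 22 days.
C finishes as early as 20 and must finish by 22.
So C can slip 22 − 20 = 2 days.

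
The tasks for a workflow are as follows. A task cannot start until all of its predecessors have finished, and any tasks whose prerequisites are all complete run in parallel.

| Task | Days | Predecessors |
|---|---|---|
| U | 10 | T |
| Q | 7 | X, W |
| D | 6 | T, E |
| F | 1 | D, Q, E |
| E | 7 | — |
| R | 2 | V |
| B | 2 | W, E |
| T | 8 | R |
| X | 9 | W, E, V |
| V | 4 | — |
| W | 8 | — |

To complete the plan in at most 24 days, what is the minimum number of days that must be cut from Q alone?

Current finish: 25 days; target: 24.
Q is on every critical path, so each day cut from Q cuts the finish by one (this holds down to a finish of 24).
Need 25 − 24 = 1 day off Q → Q becomes 6 days, finish becomes 24.

1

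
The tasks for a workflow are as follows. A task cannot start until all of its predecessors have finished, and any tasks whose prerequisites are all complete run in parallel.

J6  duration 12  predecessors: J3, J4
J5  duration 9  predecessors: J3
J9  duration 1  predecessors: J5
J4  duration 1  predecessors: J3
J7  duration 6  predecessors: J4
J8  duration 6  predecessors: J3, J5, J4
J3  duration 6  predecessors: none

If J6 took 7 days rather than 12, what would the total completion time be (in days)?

The binding path is J3→J5→J8 = 6+9+6 = 21; finish at 21 days.
J6 has 2 days of float (longest path through it is 19).
No other chain overtakes it, so the finish is 21 days.

21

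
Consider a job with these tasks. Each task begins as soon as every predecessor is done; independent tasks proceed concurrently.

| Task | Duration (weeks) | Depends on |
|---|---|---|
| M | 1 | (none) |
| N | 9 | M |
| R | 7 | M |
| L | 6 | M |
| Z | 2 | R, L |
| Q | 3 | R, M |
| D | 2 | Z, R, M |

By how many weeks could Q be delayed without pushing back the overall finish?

1

The longest chain is M→R→Z→D = 1+7+2+2 = 12; overall finish 12 weeks.
Longest path through Q: 11 weeks (earliest finish 11, latest finish 12).
Slack of Q = 9 − 8 = 1 week.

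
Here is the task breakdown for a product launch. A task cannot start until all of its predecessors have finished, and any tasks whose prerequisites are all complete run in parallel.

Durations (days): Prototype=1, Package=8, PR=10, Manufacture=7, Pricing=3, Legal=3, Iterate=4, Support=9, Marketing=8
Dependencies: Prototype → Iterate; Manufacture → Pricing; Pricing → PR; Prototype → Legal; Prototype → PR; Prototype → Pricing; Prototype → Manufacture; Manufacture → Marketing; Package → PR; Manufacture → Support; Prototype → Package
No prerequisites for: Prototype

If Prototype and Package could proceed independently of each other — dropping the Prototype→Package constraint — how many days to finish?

With the dependency in place, Prototype→Manufacture→Pricing→PR = 1+7+3+10 = 21 sets the finish at 21 days.
Without Prototype→Package, Package's earliest start moves from 1 to 0.
After: Prototype→Manufacture→Pricing→PR = 1+7+3+10 = 21 → 21 days.

21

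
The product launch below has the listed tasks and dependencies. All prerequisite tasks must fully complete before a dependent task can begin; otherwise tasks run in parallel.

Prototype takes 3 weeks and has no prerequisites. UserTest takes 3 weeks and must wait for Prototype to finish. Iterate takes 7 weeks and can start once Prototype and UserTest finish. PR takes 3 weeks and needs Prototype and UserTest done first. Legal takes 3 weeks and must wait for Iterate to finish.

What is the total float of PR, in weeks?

Critical path: Prototype→UserTest→Iterate→Legal = 3+3+7+3 = 16, so the finish is 16 weeks.
PR finishes as early as 9 and must finish by 16.
Slack of PR = 13 − 6 = 7 weeks.

7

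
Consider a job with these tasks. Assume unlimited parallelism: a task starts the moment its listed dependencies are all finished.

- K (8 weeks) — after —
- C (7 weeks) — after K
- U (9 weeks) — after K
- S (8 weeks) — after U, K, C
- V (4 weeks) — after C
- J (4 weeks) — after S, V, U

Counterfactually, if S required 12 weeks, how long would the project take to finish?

33

As given, the longest chain is K→U→S→J = 8+9+8+4 = 29, so the finish is 29 weeks.
S is on the critical path; changing it to 12 makes that path 33 weeks.
The critical path is still K→U→S→J; finish is now 33 weeks.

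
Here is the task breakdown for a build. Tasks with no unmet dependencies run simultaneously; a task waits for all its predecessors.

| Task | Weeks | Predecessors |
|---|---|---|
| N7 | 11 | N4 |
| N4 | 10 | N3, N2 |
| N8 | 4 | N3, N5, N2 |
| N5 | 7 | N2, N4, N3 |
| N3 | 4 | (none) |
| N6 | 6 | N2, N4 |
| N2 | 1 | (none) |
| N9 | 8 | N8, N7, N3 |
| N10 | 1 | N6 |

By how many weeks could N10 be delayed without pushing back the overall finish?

N3→N4→N5→N8→N9 = 4+10+7+4+8 = 33 sets the makespan at 33 weeks.
Longest path through N10: 21 weeks (earliest finish 21, latest finish 33).
So N10 can slip 33 − 21 = 12 weeks.

12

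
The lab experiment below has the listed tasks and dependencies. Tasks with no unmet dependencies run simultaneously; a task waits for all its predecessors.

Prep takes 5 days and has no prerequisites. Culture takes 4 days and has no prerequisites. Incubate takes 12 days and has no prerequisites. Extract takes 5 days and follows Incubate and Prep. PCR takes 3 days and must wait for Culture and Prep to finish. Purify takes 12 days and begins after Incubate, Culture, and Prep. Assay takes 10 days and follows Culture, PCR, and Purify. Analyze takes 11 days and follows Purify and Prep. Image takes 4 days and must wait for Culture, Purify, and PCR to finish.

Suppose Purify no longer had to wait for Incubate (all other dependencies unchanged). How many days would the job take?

With the dependency in place, Incubate→Purify→Analyze = 12+12+11 = 35 sets the finish at 35 days.
Without Incubate→Purify, Purify's earliest start moves from 12 to 5.
The longest chain is now Prep→Purify→Analyze = 5+12+11 = 28, so the job takes 28 days.

28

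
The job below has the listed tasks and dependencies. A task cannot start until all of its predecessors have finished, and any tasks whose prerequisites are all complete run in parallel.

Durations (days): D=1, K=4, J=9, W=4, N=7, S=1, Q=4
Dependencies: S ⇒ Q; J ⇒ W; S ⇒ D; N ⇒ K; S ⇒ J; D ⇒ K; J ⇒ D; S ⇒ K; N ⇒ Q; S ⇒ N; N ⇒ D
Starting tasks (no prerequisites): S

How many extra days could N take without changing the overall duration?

2

Critical path: S→J→D→K = 1+9+1+4 = 15, so the finish is 15 days.
Longest path through N: 13 days (earliest finish 8, latest finish 10).
So N can slip 10 − 8 = 2 days.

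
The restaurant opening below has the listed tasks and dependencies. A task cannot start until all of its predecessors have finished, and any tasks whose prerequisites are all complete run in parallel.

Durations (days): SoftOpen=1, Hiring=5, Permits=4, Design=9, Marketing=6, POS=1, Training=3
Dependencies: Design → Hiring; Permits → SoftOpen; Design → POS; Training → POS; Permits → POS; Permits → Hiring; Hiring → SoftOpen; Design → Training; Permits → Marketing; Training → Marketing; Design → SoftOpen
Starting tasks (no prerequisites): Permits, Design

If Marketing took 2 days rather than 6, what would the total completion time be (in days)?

Actual critical path: Design→Training→Marketing = 9+3+6 = 18 ⇒ 18 days.
Marketing lies on that path, so at 2 days the path becomes 14 days.
New critical path: Design→Hiring→SoftOpen = 9+5+1 = 15 ⇒ 15 days.

15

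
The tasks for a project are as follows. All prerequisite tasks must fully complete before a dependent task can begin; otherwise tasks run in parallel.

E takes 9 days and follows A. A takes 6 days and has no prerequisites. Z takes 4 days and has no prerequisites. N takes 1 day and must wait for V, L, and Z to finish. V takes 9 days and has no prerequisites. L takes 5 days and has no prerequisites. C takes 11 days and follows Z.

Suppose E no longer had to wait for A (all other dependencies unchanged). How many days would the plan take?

With the dependency in place, A→E = 6+9 = 15 sets the finish at 15 days.
Without A→E, E's earliest start moves from 6 to 0.
After: Z→C = 4+11 = 15 → 15 days.

15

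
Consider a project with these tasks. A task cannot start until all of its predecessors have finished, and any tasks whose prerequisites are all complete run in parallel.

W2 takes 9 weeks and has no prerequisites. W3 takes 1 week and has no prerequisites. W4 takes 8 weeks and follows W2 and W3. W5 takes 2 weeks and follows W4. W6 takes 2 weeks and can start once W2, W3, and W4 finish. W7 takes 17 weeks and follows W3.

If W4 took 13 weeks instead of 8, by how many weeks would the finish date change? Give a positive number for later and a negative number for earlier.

Actual critical path: W2→W4→W5 = 9+8+2 = 19 ⇒ 19 weeks.
Since W4 is critical, the +5 change carries straight to that chain (now 24 weeks).
No other chain overtakes it, so the finish is 24 weeks.
Change in finish: 24 − 19 = +5 weeks.

5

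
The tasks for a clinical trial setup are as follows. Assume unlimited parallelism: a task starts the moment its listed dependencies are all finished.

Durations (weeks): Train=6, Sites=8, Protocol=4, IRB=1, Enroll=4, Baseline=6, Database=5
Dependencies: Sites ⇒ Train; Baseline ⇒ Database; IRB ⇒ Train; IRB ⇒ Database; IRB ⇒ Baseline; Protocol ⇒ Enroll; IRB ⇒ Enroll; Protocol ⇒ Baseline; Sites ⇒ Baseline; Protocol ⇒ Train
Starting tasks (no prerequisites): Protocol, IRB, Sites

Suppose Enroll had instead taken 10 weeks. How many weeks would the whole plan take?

19

As given, the longest chain is Sites→Baseline→Database = 8+6+5 = 19, so the finish is 19 weeks.
Enroll has 11 weeks of float (longest path through it is 8).
No other chain overtakes it, so the finish is 19 weeks.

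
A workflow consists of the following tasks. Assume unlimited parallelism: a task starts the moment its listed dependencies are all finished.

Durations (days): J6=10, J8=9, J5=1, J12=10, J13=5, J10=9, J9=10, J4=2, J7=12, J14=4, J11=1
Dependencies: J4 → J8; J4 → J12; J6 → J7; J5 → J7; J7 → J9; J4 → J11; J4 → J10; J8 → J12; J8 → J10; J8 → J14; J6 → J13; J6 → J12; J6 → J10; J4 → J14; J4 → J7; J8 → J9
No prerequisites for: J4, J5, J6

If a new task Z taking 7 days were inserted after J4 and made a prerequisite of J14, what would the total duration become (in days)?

Originally the schedule takes 32 days.
With Z inserted, J14 now waits for max(J8, J4, Z).
New critical path: J6→J7→J9 = 10+12+10 = 32 ⇒ 32 days.

32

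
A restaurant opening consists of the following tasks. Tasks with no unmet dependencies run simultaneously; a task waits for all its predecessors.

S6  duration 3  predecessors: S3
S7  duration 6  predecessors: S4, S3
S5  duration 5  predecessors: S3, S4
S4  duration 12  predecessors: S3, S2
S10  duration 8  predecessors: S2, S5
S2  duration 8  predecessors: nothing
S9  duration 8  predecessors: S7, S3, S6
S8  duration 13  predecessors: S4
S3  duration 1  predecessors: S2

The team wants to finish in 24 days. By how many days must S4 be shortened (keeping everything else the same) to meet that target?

Current finish: 35 days; target: 24.
S4 is on every critical path, so each day cut from S4 cuts the finish by one (this holds down to a finish of 24).
Need 35 − 24 = 11 days off S4 → S4 becomes 1 day, finish becomes 24.

11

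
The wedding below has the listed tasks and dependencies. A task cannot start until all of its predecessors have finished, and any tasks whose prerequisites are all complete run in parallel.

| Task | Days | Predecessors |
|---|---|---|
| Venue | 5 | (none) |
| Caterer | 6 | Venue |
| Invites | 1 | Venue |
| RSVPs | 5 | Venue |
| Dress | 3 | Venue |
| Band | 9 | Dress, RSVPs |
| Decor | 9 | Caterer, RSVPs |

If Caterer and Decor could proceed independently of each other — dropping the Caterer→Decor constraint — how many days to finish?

Before: longest chain Venue→Caterer→Decor = 5+6+9 = 20, finish 20.
Without Caterer→Decor, Decor's earliest start moves from 11 to 10.
The longest chain is now Venue→RSVPs→Band = 5+5+9 = 19, so the plan takes 19 days.

19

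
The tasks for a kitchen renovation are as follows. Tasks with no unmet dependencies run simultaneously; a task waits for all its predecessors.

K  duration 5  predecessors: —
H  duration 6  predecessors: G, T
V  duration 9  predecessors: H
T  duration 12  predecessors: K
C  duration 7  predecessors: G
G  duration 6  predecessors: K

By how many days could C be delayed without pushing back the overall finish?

14

The longest chain is K→T→H→V = 5+12+6+9 = 32; overall finish 32 days.
C finishes as early as 18 and must finish by 32.
So C can slip 32 − 18 = 14 days.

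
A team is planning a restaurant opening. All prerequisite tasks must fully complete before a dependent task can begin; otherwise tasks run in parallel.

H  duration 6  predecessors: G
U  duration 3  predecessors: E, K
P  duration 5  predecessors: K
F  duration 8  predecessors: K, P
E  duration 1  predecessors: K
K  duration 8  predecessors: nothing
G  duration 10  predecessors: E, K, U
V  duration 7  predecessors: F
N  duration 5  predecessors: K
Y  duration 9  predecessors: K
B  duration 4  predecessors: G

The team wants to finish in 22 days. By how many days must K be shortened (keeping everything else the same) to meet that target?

Current finish: 28 days; target: 22.
K is on every critical path, so each day cut from K cuts the finish by one (this holds down to a finish of 21).
Need 28 − 22 = 6 days off K → K becomes 2 days, finish becomes 22.

6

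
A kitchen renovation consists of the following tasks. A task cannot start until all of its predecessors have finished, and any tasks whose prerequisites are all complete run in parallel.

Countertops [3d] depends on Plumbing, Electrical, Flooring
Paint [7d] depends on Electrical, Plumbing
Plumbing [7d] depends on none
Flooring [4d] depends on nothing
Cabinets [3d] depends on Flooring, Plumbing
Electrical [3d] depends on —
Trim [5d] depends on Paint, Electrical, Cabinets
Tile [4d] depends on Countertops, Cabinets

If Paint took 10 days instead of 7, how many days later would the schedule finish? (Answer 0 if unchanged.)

Actual critical path: Plumbing→Paint→Trim = 7+7+5 = 19 ⇒ 19 days.
Since Paint is critical, the +3 change carries straight to that chain (now 22 days).
That remains the longest chain; total 22 days.
Change in finish: 22 − 19 = +3 days.

3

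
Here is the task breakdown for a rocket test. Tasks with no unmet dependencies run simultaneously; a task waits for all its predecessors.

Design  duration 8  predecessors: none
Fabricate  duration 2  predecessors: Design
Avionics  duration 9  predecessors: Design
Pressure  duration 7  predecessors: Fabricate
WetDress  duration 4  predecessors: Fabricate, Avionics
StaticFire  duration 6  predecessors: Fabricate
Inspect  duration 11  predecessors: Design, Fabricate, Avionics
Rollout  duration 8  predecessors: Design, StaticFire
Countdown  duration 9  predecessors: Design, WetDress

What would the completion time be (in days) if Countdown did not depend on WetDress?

With the dependency in place, Design→Avionics→WetDress→Countdown = 8+9+4+9 = 30 sets the finish at 30 days.
Without WetDress→Countdown, Countdown's earliest start moves from 21 to 8.
The longest chain is now Design→Avionics→Inspect = 8+9+11 = 28, so the plan takes 28 days.

28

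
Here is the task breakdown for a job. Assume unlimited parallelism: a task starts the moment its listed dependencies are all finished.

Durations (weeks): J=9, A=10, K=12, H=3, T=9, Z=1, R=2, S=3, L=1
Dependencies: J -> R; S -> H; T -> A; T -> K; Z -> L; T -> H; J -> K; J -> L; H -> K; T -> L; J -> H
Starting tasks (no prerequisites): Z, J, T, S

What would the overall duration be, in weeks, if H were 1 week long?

22

Actual critical path: J→H→K = 9+3+12 = 24 ⇒ 24 weeks.
Since H is critical, the -2 change carries straight to that chain (now 22 weeks).
The critical path is still J→H→K; finish is now 22 weeks.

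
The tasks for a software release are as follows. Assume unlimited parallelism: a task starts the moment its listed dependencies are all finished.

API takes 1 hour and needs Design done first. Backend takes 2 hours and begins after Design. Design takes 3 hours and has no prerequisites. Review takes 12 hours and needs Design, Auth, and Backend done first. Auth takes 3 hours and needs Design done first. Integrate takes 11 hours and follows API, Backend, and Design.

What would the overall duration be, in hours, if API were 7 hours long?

21

Actual critical path: Design→Auth→Review = 3+3+12 = 18 ⇒ 18 hours.
API is off the critical path — its longest chain is 15 hours, giving 3 of slack.
Now Design→API→Integrate = 3+7+11 = 21 is longest, so the finish becomes 21 hours.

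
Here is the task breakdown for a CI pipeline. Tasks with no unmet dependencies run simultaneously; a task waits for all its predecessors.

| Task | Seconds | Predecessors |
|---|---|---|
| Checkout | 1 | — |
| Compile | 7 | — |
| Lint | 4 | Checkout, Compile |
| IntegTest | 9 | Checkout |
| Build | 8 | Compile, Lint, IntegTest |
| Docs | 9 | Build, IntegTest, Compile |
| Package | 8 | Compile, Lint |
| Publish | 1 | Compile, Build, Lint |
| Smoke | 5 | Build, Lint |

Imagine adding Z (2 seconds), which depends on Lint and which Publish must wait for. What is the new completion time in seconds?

Originally the schedule takes 28 seconds.
With Z inserted, Publish now waits for max(Compile, Build, Lint, Z).
New critical path: Compile→Lint→Build→Docs = 7+4+8+9 = 28 ⇒ 28 seconds.

28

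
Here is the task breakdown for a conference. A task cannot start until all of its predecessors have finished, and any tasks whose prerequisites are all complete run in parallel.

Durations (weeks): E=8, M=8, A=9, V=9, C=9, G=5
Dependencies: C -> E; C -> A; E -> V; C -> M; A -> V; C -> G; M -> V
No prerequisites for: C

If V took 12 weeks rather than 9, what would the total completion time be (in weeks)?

30

Critical path before the change: C→A→V = 9+9+9 = 27 giving 27 weeks.
Since V is critical, the +3 change carries straight to that chain (now 30 weeks).
That remains the longest chain; total 30 weeks.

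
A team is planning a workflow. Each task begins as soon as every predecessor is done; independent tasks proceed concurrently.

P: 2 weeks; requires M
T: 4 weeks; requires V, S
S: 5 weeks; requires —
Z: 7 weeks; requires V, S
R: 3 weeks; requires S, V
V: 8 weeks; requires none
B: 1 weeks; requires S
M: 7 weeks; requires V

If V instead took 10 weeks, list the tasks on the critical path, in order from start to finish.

V, M, P

As given, the longest chain is V→M→P = 8+7+2 = 17, so the finish is 17 weeks.
V lies on that path, so at 10 weeks the path becomes 19 weeks.
That remains the longest chain; total 19 weeks.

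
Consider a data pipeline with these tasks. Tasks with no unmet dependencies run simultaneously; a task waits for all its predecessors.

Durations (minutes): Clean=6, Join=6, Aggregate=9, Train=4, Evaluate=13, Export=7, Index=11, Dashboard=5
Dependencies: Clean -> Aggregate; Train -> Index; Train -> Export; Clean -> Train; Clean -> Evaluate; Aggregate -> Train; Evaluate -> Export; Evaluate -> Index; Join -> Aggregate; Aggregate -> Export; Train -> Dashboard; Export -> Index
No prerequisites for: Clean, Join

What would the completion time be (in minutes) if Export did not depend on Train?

37

Original critical path: Clean→Aggregate→Train→Export→Index = 6+9+4+7+11 = 37 ⇒ 37 minutes.
Dropping Train→Export doesn't change Export's earliest start (19); another predecessor still binds.
After: Clean→Evaluate→Export→Index = 6+13+7+11 = 37 → 37 minutes.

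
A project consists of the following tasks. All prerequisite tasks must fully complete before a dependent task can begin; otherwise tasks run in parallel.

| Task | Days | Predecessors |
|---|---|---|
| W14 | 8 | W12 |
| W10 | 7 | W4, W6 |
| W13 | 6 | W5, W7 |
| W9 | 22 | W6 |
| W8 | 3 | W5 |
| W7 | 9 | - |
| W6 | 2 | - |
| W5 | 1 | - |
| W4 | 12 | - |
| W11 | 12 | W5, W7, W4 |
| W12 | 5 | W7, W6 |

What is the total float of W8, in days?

20

The longest chain is W4→W11 = 12+12 = 24; overall finish 24 days.
The longest chain containing W8 totals 4 days.
So W8 can slip 24 − 4 = 20 days.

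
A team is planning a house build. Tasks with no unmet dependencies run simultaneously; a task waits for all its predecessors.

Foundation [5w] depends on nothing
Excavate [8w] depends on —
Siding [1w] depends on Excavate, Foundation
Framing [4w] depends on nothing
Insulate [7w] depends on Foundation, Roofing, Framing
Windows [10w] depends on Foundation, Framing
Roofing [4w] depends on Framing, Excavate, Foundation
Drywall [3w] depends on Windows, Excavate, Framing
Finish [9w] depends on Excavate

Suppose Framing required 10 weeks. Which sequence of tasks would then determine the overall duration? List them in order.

Baseline: Excavate→Roofing→Insulate = 8+4+7 = 19 → 19 weeks.
The longest path through Framing is only 17 weeks, so Framing has float 2.
New critical path: Framing→Windows→Drywall = 10+10+3 = 23 ⇒ 23 weeks.

Framing, Windows, Drywall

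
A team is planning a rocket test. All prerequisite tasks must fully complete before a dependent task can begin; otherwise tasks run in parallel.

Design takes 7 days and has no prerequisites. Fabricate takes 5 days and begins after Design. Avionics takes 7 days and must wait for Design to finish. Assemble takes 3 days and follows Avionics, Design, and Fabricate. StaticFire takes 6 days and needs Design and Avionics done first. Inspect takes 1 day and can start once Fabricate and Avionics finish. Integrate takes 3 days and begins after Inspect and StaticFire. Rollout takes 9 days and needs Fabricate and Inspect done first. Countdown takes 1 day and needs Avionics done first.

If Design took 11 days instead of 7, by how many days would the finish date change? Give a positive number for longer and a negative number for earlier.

4

As given, the longest chain is Design→Avionics→Inspect→Rollout = 7+7+1+9 = 24, so the finish is 24 days.
Design lies on that path, so at 11 days the path becomes 28 days.
No other chain overtakes it, so the finish is 28 days.
Change in finish: 28 − 24 = +4 days.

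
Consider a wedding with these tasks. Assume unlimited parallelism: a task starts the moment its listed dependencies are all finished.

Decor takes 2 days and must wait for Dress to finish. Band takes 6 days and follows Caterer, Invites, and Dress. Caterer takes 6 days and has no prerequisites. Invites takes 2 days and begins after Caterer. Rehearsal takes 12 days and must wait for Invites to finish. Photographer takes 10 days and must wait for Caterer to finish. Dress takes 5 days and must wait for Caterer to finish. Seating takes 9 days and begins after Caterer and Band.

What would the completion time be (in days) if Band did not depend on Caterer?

26

Before: longest chain Caterer→Dress→Band→Seating = 6+5+6+9 = 26, finish 26.
Dropping Caterer→Band doesn't change Band's earliest start (11); another predecessor still binds.
New critical path: Caterer→Dress→Band→Seating = 6+5+6+9 = 26 ⇒ 26 days.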